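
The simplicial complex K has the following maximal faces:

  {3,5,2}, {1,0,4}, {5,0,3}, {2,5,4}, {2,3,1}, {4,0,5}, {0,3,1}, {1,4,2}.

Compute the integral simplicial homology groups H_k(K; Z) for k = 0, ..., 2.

H_0 = Z,  H_1 = 0,  H_2 = Z.

Order the vertices as 0 < 1 < 2 < 3 < 4 < 5. Listing each simplex with vertices in this order, K has dimension 2 with simplices:

  0-simplices (6): [0], [1], [2], [3], [4], [5]
  1-simplices (12): [0,1], [0,3], [0,4], [0,5], [1,2], [1,3], [1,4], [2,3], [2,4], [2,5], [3,5], [4,5]
  2-simplices (8): [0,1,3], [0,1,4], [0,3,5], [0,4,5], [1,2,3], [1,2,4], [2,3,5], [2,4,5]

so the chain groups are C_0 ≅ Z^6, C_1 ≅ Z^12, C_2 ≅ Z^8.

∂_1: C_1 → C_0 maps an edge to its endpoints' difference, ∂[p,q] = q − p. For instance
  ∂[2,3] = [3] − [2].
This gives a 6×12 integer matrix of rank 5; reducing to Smith normal form yields diagonal entries (1,1,1,1,1).

∂_2: C_2 → C_1 acts by ∂[p,q,r] = [q,r] − [p,r] + [p,q]. For instance
  ∂[0,3,5] = [3,5] − [0,5] + [0,3],
  ∂[0,4,5] = [4,5] − [0,5] + [0,4].
As a 12×8 matrix over Z this has rank 7, with invariant factors (1,1,1,1,1,1,1).

Reading off H_k = ker ∂_k / im ∂_{k+1}:

  H_0: rank C_0 − rank ∂_1 = 6 − 5 = 1, and the invariant factors of ∂_1 are all 1, so H_0 = Z.
  H_1: rank ker ∂_1 − rank ∂_2 = (12 − 5) − 7 = 0, and the invariant factors of ∂_2 are all 1, so H_1 = 0.
  H_2: rank ker ∂_2 − rank ∂_3 = (8 − 7) − 0 = 1, and there is no ∂_3, so H_2 = Z.

As a check, the Euler characteristic is 6 − 12 + 8 = 2, which agrees with 1 − 0 + 1 = 2.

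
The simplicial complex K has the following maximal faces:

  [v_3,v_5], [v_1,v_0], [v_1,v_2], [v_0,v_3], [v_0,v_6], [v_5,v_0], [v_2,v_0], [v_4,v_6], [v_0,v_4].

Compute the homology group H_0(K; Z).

H_0 = Z.

Take the total order v_0 < v_1 < v_2 < v_3 < v_4 < v_5 < v_6 on the vertex set. Then K (dimension 1) consists of the simplices:

  0-simplices (7): [v_0], [v_1], [v_2], [v_3], [v_4], [v_5], [v_6]
  1-simplices (9): [v_0,v_1], [v_0,v_2], [v_0,v_3], [v_0,v_4], [v_0,v_5], [v_0,v_6], [v_1,v_2], [v_3,v_5], [v_4,v_6]

giving chain groups C_0 ≅ Z^7, C_1 ≅ Z^9.

The boundary map ∂_1: C_1 → C_0 is given by ∂[p,q] = [q] − [p]. For instance
  ∂[v_4,v_6] = [v_6] − [v_4].
As a 7×9 matrix over Z this has rank 6, with invariant factors (1,1,1,1,1,1).

Computing H_k = (kernel of ∂_k) / (image of ∂_{k+1}):

  H_0: rank C_0 − rank ∂_1 = 7 − 6 = 1, and the invariant factors of ∂_1 are all 1, so H_0 = Z.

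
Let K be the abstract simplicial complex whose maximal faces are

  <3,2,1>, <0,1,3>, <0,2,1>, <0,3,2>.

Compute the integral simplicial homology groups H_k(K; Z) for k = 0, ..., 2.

Fix the vertex order 0 < 1 < 2 < 3 and write every simplex with vertices in increasing order. Then dim K = 2 and the simplices of K are:

  0-simplices (4): [0], [1], [2], [3]
  1-simplices (6): [0,1], [0,2], [0,3], [1,2], [1,3], [2,3]
  2-simplices (4): [0,1,2], [0,1,3], [0,2,3], [1,2,3]

so the chain groups are C_0 ≅ Z^4, C_1 ≅ Z^6, C_2 ≅ Z^4.

The boundary map ∂_1: C_1 → C_0 sends each edge [p,q] (with p < q) to q − p.
The resulting 4×6 matrix has rank 3, and its Smith normal form has invariant factors (1,1,1).

The boundary map ∂_2: C_2 → C_1 sends each 2-simplex [p,q,r] to [q,r] − [p,r] + [p,q]. For instance
  ∂[0,2,3] = [2,3] − [0,3] + [0,2],
  ∂[0,1,3] = [1,3] − [0,3] + [0,1].
This gives a 6×4 integer matrix of rank 3; reducing to Smith normal form yields diagonal entries (1,1,1).

Computing H_k = (kernel of ∂_k) / (image of ∂_{k+1}):

  H_0: rank C_0 − rank ∂_1 = 4 − 3 = 1, and the invariant factors of ∂_1 are all 1, so H_0 ≅ Z.
  H_1: rank ker ∂_1 − rank ∂_2 = (6 − 3) − 3 = 0, and the invariant factors of ∂_2 are all 1, so H_1 ≅ 0.
  H_2: rank ker ∂_2 − rank ∂_3 = (4 − 3) − 0 = 1, and there is no ∂_3, so H_2 ≅ Z.

As a check, the Euler characteristic is 4 − 6 + 4 = 2, which agrees with 1 − 0 + 1 = 2.

H_0 ≅ Z,  H_1 = 0,  H_2 ≅ Z.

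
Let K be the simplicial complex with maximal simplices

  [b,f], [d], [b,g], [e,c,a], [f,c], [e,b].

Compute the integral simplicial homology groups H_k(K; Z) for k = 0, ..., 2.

H_0 = Z^2,  H_1 = Z,  H_2 = 0.

Order the vertices as a < b < c < d < e < f < g. Listing each simplex with vertices in this order, K has dimension 2 with simplices:

  0-simplices (7): a, b, c, d, e, f, g
  1-simplices (7): ac, ae, be, bf, bg, ce, cf
  2-simplices (1): ace

so the chain groups are C_0 ≅ Z^7, C_1 ≅ Z^7, C_2 ≅ Z^1.

Boundary ∂_1: C_1 → C_0 is given by ∂[p,q] = [q] − [p]. For instance
  ∂be = e − b.
The 7×7 boundary matrix has rank 5 and Smith normal form diag(1,1,1,1,1).

The boundary map ∂_2: C_2 → C_1 maps a triangle to the signed sum of its edges. For instance
  ∂ace = ce − ae + ac.
This gives a 7×1 integer matrix of rank 1; reducing to Smith normal form yields diagonal entries (1).

Reading off H_k = ker ∂_k / im ∂_{k+1}:

  H_0: rank C_0 − rank ∂_1 = 7 − 5 = 2, and the invariant factors of ∂_1 are all 1, so H_0 ≅ Z^2.
  H_1: rank ker ∂_1 − rank ∂_2 = (7 − 5) − 1 = 1, and the invariant factors of ∂_2 are all 1, so H_1 ≅ Z.
  H_2: rank ker ∂_2 − rank ∂_3 = (1 − 1) − 0 = 0, and there is no ∂_3, so H_2 ≅ 0.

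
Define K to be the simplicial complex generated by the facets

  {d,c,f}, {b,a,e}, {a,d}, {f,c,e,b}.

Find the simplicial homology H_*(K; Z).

H_0 = Z,  H_1 = Z,  H_2 = 0,  H_3 = 0.

Fix the vertex order a < b < c < d < e < f and write every simplex with vertices in increasing order. Then dim K = 3 and the simplices of K are:

  0-simplices (6): a, b, c, d, e, f
  1-simplices (11): ab, ad, ae, bc, be, bf, cd, ce, cf, df, ef
  2-simplices (6): abe, bce, bcf, bef, cdf, cef
  3-simplices (1): bcef

so the chain groups are C_0 ≅ Z^6, C_1 ≅ Z^11, C_2 ≅ Z^6, C_3 ≅ Z^1.

∂_1: C_1 → C_0 maps an edge to its endpoints' difference, ∂[p,q] = q − p. For instance
  ∂be = e − b.
The 6×11 boundary matrix has rank 5 and Smith normal form diag(1,1,1,1,1).

∂_2: C_2 → C_1 sends each 2-simplex [p,q,r] to [q,r] − [p,r] + [p,q]. For instance
  ∂bef = ef − bf + be,
  ∂cdf = df − cf + cd.
The resulting 11×6 matrix has rank 5, and its Smith normal form has invariant factors (1,1,1,1,1).

∂_3: C_3 → C_2 sends each 3-simplex σ to the alternating sum Σ_i (−1)^i (σ with its i-th vertex removed). For instance
  ∂bcef = cef − bef + bcf − bce.
The 6×1 boundary matrix has rank 1 and Smith normal form diag(1).

Now H_k = ker ∂_k / im ∂_{k+1}, so:

  H_0: rank C_0 − rank ∂_1 = 6 − 5 = 1, and the invariant factors of ∂_1 are all 1, so H_0 ≅ Z.
  H_1: rank ker ∂_1 − rank ∂_2 = (11 − 5) − 5 = 1, and the invariant factors of ∂_2 are all 1, so H_1 ≅ Z.
  H_2: rank ker ∂_2 − rank ∂_3 = (6 − 5) − 1 = 0, and the invariant factors of ∂_3 are all 1, so H_2 ≅ 0.
  H_3: rank ker ∂_3 − rank ∂_4 = (1 − 1) − 0 = 0, and there is no ∂_4, so H_3 ≅ 0.

As a check, the Euler characteristic is 6 − 11 + 6 − 1 = 0, which agrees with 1 − 1 + 0 − 0 = 0.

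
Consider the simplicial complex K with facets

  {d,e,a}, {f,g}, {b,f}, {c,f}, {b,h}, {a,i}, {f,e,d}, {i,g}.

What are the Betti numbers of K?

We work with the vertex ordering a < b < c < d < e < f < g < h < i. The simplices of K, each written with vertices in increasing order, are:

  0-simplices (9): a, b, c, d, e, f, g, h, i
  1-simplices (11): ad, ae, ai, bf, bh, cf, de, df, ef, fg, gi
  2-simplices (2): ade, def

giving chain groups C_0 ≅ Z^9, C_1 ≅ Z^11, C_2 ≅ Z^2.

∂_1: C_1 → C_0 sends each edge [p,q] (with p < q) to q − p.
The 9×11 boundary matrix has rank 8 and Smith normal form diag(1,1,1,1,1,1,1,1).

Boundary ∂_2: C_2 → C_1 acts by ∂[p,q,r] = [q,r] − [p,r] + [p,q]. For instance
  ∂ade = de − ae + ad,
  ∂def = ef − df + de.
As a 11×2 matrix over Z this has rank 2, with invariant factors (1,1).

Computing H_k = (kernel of ∂_k) / (image of ∂_{k+1}):

  H_0: rank C_0 − rank ∂_1 = 9 − 8 = 1, and the invariant factors of ∂_1 are all 1, so H_0 ≅ Z.
  H_1: rank ker ∂_1 − rank ∂_2 = (11 − 8) − 2 = 1, and the invariant factors of ∂_2 are all 1, so H_1 ≅ Z.
  H_2: rank ker ∂_2 − rank ∂_3 = (2 − 2) − 0 = 0, and there is no ∂_3, so H_2 ≅ 0.

Hence the Betti numbers are b_0 = 1, b_1 = 1, b_2 = 0.

b_0 = 1, b_1 = 1, b_2 = 0.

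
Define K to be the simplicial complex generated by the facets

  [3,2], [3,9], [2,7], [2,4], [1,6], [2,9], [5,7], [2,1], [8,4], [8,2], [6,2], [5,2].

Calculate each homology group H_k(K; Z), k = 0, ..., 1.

Take the total order 1 < 2 < 3 < 4 < 5 < 6 < 7 < 8 < 9 on the vertex set. Then K (dimension 1) consists of the simplices:

  0-simplices (9): [1], [2], [3], [4], [5], [6], [7], [8], [9]
  1-simplices (12): [1,2], [1,6], [2,3], [2,4], [2,5], [2,6], [2,7], [2,8], [2,9], [3,9], [4,8], [5,7]

Hence C_0 ≅ Z^9, C_1 ≅ Z^12.

∂_1: C_1 → C_0 sends each edge [p,q] (with p < q) to q − p.
This gives a 9×12 integer matrix of rank 8; reducing to Smith normal form yields diagonal entries (1,1,1,1,1,1,1,1).

Computing H_k = (kernel of ∂_k) / (image of ∂_{k+1}):

  H_0: rank C_0 − rank ∂_1 = 9 − 8 = 1, and the invariant factors of ∂_1 are all 1, so H_0 = Z.
  H_1: rank ker ∂_1 − rank ∂_2 = (12 − 8) − 0 = 4, and there is no ∂_2, so H_1 = Z^4.

(K is a triangulation of a wedge of 4 circles.)

H_0 ≅ Z,  H_1 ≅ Z^4.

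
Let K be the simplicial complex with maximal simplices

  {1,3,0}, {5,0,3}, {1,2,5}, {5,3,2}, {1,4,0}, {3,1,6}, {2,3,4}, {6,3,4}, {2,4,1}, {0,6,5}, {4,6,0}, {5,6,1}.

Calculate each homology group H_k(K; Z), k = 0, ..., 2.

Order the vertices as 0 < 1 < 2 < 3 < 4 < 5 < 6. Listing each simplex with vertices in this order, K has dimension 2 with simplices:

  0-simplices (7): [0], [1], [2], [3], [4], [5], [6]
  1-simplices (18): [0,1], [0,3], [0,4], [0,5], [0,6], [1,2], [1,3], [1,4], [1,5], [1,6], [2,3], [2,4], [2,5], [3,4], [3,5], [3,6], [4,6], [5,6]
  2-simplices (12): [0,1,3], [0,1,4], [0,3,5], [0,4,6], [0,5,6], [1,2,4], [1,2,5], [1,3,6], [1,5,6], [2,3,4], [2,3,5], [3,4,6]

Hence C_0 ≅ Z^7, C_1 ≅ Z^18, C_2 ≅ Z^12.

Boundary ∂_1: C_1 → C_0 is given by ∂[p,q] = [q] − [p]. For instance
  ∂[0,4] = [4] − [0].
This gives a 7×18 integer matrix of rank 6; reducing to Smith normal form yields diagonal entries (1,1,1,1,1,1).

The boundary map ∂_2: C_2 → C_1 acts by ∂[p,q,r] = [q,r] − [p,r] + [p,q]. For instance
  ∂[1,2,4] = [2,4] − [1,4] + [1,2],
  ∂[3,4,6] = [4,6] − [3,6] + [3,4].
The 18×12 boundary matrix has rank 12 and Smith normal form diag(1,1,1,1,1,1,1,1,1,1,1,2).

Computing H_k = (kernel of ∂_k) / (image of ∂_{k+1}):

  H_0: rank C_0 − rank ∂_1 = 7 − 6 = 1, and the invariant factors of ∂_1 are all 1, so H_0 = Z.
  H_1: rank ker ∂_1 − rank ∂_2 = (18 − 6) − 12 = 0, and ∂_2 has invariant factor 2 > 1, so H_1 = Z_2.
  H_2: rank ker ∂_2 − rank ∂_3 = (12 − 12) − 0 = 0, and there is no ∂_3, so H_2 = 0.

(K is a triangulation of the real projective plane RP^2.)

H_0 = Z,  H_1 = Z_2,  H_2 = 0.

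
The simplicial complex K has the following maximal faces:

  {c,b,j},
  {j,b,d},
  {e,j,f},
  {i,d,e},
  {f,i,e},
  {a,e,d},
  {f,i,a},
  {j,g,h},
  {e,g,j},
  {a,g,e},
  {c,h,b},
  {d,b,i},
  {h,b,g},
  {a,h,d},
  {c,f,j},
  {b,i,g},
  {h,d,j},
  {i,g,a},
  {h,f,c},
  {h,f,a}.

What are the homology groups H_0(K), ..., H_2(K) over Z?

H_0 = Z,  H_1 = Z ⊕ Z/2Z,  H_2 = 0.

Order the vertices as a < b < c < d < e < f < g < h < i < j. Listing each simplex with vertices in this order, K has dimension 2 with simplices:

  0-simplices (10): a, b, c, d, e, f, g, h, i, j
  1-simplices (30): ad, ae, af, ag, ah, ai, bc, bd, bg, bh, bi, bj, cf, ch, cj, de, dh, di, dj, ef, eg, ei, ej, fh, fi, fj, gh, gi, gj, hj
  2-simplices (20): ade, adh, aeg, afh, afi, agi, bch, bcj, bdi, bdj, bgh, bgi, cfh, cfj, dei, dhj, efi, efj, egj, ghj

so the chain groups are C_0 ≅ Z^10, C_1 ≅ Z^30, C_2 ≅ Z^20.

The boundary map ∂_1: C_1 → C_0 is given by ∂[p,q] = [q] − [p].
As a 10×30 matrix over Z this has rank 9, with invariant factors (1,1,1,1,1,1,1,1,1).

∂_2: C_2 → C_1 maps a triangle to the signed sum of its edges. For instance
  ∂aeg = eg − ag + ae,
  ∂agi = gi − ai + ag.
The resulting 30×20 matrix has rank 20, and its Smith normal form has invariant factors (1,1,1,1,1,1,1,1,1,1,1,1,1,1,1,1,1,1,1,2).

Reading off H_k = ker ∂_k / im ∂_{k+1}:

  H_0: rank C_0 − rank ∂_1 = 10 − 9 = 1, and the invariant factors of ∂_1 are all 1, so H_0 = Z.
  H_1: rank ker ∂_1 − rank ∂_2 = (30 − 9) − 20 = 1, and ∂_2 has invariant factor 2 > 1, so H_1 = Z ⊕ Z/2Z.
  H_2: rank ker ∂_2 − rank ∂_3 = (20 − 20) − 0 = 0, and there is no ∂_3, so H_2 = 0.

(K is a triangulation of the Klein bottle.)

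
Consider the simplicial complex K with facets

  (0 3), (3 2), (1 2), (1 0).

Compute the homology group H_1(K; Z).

We work with the vertex ordering 0 < 1 < 2 < 3. The simplices of K, each written with vertices in increasing order, are:

  0-simplices (4): [0], [1], [2], [3]
  1-simplices (4): [0,1], [0,3], [1,2], [2,3]

so the chain groups are C_0 ≅ Z^4, C_1 ≅ Z^4.

The boundary map ∂_1: C_1 → C_0 sends each edge [p,q] (with p < q) to q − p. For instance
  ∂[2,3] = [3] − [2].
As a 4×4 matrix over Z this has rank 3, with invariant factors (1,1,1).

Reading off H_k = ker ∂_k / im ∂_{k+1}:

  H_1: rank ker ∂_1 − rank ∂_2 = (4 − 3) − 0 = 1, and there is no ∂_2, so H_1 ≅ Z.

H_1 ≅ Z.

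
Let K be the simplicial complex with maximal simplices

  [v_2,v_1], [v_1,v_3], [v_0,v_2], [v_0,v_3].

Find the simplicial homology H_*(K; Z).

Take the total order v_0 < v_1 < v_2 < v_3 on the vertex set. Then K (dimension 1) consists of the simplices:

  0-simplices (4): [v_0], [v_1], [v_2], [v_3]
  1-simplices (4): [v_0,v_2], [v_0,v_3], [v_1,v_2], [v_1,v_3]

Hence C_0 ≅ Z^4, C_1 ≅ Z^4.

∂_1: C_1 → C_0 is given by ∂[p,q] = [q] − [p].
The 4×4 boundary matrix has rank 3 and Smith normal form diag(1,1,1).

Now H_k = ker ∂_k / im ∂_{k+1}, so:

  H_0: rank C_0 − rank ∂_1 = 4 − 3 = 1, and the invariant factors of ∂_1 are all 1, so H_0 = Z.
  H_1: rank ker ∂_1 − rank ∂_2 = (4 − 3) − 0 = 1, and there is no ∂_2, so H_1 = Z.

As a check, the Euler characteristic is 4 − 4 = 0, which agrees with 1 − 1 = 0.

H_0 = Z,  H_1 = Z.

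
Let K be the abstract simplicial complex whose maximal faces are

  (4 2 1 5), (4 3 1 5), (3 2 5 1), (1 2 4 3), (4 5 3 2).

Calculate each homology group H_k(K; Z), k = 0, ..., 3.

Take the total order 1 < 2 < 3 < 4 < 5 on the vertex set. Then K (dimension 3) consists of the simplices:

  0-simplices (5): [1], [2], [3], [4], [5]
  1-simplices (10): [1,2], [1,3], [1,4], [1,5], [2,3], [2,4], [2,5], [3,4], [3,5], [4,5]
  2-simplices (10): [1,2,3], [1,2,4], [1,2,5], [1,3,4], [1,3,5], [1,4,5], [2,3,4], [2,3,5], [2,4,5], [3,4,5]
  3-simplices (5): [1,2,3,4], [1,2,3,5], [1,2,4,5], [1,3,4,5], [2,3,4,5]

giving chain groups C_0 ≅ Z^5, C_1 ≅ Z^10, C_2 ≅ Z^10, C_3 ≅ Z^5.

The boundary map ∂_1: C_1 → C_0 maps an edge to its endpoints' difference, ∂[p,q] = q − p.
The 5×10 boundary matrix has rank 4 and Smith normal form diag(1,1,1,1).

Boundary ∂_2: C_2 → C_1 sends each 2-simplex [p,q,r] to [q,r] − [p,r] + [p,q]. For instance
  ∂[2,3,4] = [3,4] − [2,4] + [2,3],
  ∂[1,3,5] = [3,5] − [1,5] + [1,3].
This gives a 10×10 integer matrix of rank 6; reducing to Smith normal form yields diagonal entries (1,1,1,1,1,1).

Boundary ∂_3: C_3 → C_2 sends each 3-simplex σ to the alternating sum Σ_i (−1)^i (σ with its i-th vertex removed). For instance
  ∂[1,3,4,5] = [3,4,5] − [1,4,5] + [1,3,5] − [1,3,4],
  ∂[1,2,3,4] = [2,3,4] − [1,3,4] + [1,2,4] − [1,2,3].
As a 10×5 matrix over Z this has rank 4, with invariant factors (1,1,1,1).

Reading off H_k = ker ∂_k / im ∂_{k+1}:

  H_0: rank C_0 − rank ∂_1 = 5 − 4 = 1, and the invariant factors of ∂_1 are all 1, so H_0 ≅ Z.
  H_1: rank ker ∂_1 − rank ∂_2 = (10 − 4) − 6 = 0, and the invariant factors of ∂_2 are all 1, so H_1 ≅ 0.
  H_2: rank ker ∂_2 − rank ∂_3 = (10 − 6) − 4 = 0, and the invariant factors of ∂_3 are all 1, so H_2 ≅ 0.
  H_3: rank ker ∂_3 − rank ∂_4 = (5 − 4) − 0 = 1, and there is no ∂_4, so H_3 ≅ Z.

As a check, the Euler characteristic is 5 − 10 + 10 − 5 = 0, which agrees with 1 − 0 + 0 − 1 = 0.

H_0 = Z,  H_1 = 0,  H_2 = 0,  H_3 = Z.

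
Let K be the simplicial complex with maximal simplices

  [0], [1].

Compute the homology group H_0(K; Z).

We work with the vertex ordering 0 < 1. The simplices of K, each written with vertices in increasing order, are:

  0-simplices (2): [0], [1]

giving chain groups C_0 ≅ Z^2.

Now H_k = ker ∂_k / im ∂_{k+1}, so:

  H_0: rank C_0 − rank ∂_1 = 2 − 0 = 2, and there is no ∂_1, so H_0 = Z^2.

H_0 ≅ Z^2.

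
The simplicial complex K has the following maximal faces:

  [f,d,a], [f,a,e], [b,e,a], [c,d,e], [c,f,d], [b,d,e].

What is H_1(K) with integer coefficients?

H_1 ≅ Z.

We work with the vertex ordering a < b < c < d < e < f. The simplices of K, each written with vertices in increasing order, are:

  0-simplices (6): a, b, c, d, e, f
  1-simplices (12): ab, ad, ae, af, bd, be, cd, ce, cf, de, df, ef
  2-simplices (6): abe, adf, aef, bde, cde, cdf

so the chain groups are C_0 ≅ Z^6, C_1 ≅ Z^12, C_2 ≅ Z^6.

Boundary ∂_1: C_1 → C_0 maps an edge to its endpoints' difference, ∂[p,q] = q − p. For instance
  ∂be = e − b.
The resulting 6×12 matrix has rank 5, and its Smith normal form has invariant factors (1,1,1,1,1).

The boundary map ∂_2: C_2 → C_1 maps a triangle to the signed sum of its edges. For instance
  ∂cde = de − ce + cd,
  ∂aef = ef − af + ae.
The 12×6 boundary matrix has rank 6 and Smith normal form diag(1,1,1,1,1,1).

Now H_k = ker ∂_k / im ∂_{k+1}, so:

  H_1: rank ker ∂_1 − rank ∂_2 = (12 − 5) − 6 = 1, and the invariant factors of ∂_2 are all 1, so H_1 = Z.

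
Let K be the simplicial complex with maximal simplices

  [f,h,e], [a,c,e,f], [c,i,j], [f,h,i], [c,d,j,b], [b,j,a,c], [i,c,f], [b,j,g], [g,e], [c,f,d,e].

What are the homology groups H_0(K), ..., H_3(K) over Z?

Order the vertices as a < b < c < d < e < f < g < h < i < j. Listing each simplex with vertices in this order, K has dimension 3 with simplices:

  0-simplices (10): a, b, c, d, e, f, g, h, i, j
  1-simplices (25): ab, ac, ae, af, aj, bc, bd, bg, bj, cd, ce, cf, ci, cj, de, df, dj, ef, eg, eh, fh, fi, gj, hi, ij
  2-simplices (19): abc, abj, ace, acf, acj, aef, bcd, bcj, bdj, bgj, cde, cdf, cdj, cef, cfi, cij, def, efh, fhi
  3-simplices (4): abcj, acef, bcdj, cdef

giving chain groups C_0 ≅ Z^10, C_1 ≅ Z^25, C_2 ≅ Z^19, C_3 ≅ Z^4.

The boundary map ∂_1: C_1 → C_0 maps an edge to its endpoints' difference, ∂[p,q] = q − p. For instance
  ∂fi = i − f.
The 10×25 boundary matrix has rank 9 and Smith normal form diag(1,1,1,1,1,1,1,1,1).

The boundary map ∂_2: C_2 → C_1 sends each 2-simplex [p,q,r] to [q,r] − [p,r] + [p,q]. For instance
  ∂bgj = gj − bj + bg,
  ∂aef = ef − af + ae.
As a 25×19 matrix over Z this has rank 15, with invariant factors (1,1,1,1,1,1,1,1,1,1,1,1,1,1,1).

Boundary ∂_3: C_3 → C_2 sends each 3-simplex σ to the alternating sum Σ_i (−1)^i (σ with its i-th vertex removed). For instance
  ∂abcj = bcj − acj + abj − abc,
  ∂cdef = def − cef + cdf − cde.
The resulting 19×4 matrix has rank 4, and its Smith normal form has invariant factors (1,1,1,1).

Reading off H_k = ker ∂_k / im ∂_{k+1}:

  H_0: rank C_0 − rank ∂_1 = 10 − 9 = 1, and the invariant factors of ∂_1 are all 1, so H_0 = Z.
  H_1: rank ker ∂_1 − rank ∂_2 = (25 − 9) − 15 = 1, and the invariant factors of ∂_2 are all 1, so H_1 = Z.
  H_2: rank ker ∂_2 − rank ∂_3 = (19 − 15) − 4 = 0, and the invariant factors of ∂_3 are all 1, so H_2 = 0.
  H_3: rank ker ∂_3 − rank ∂_4 = (4 − 4) − 0 = 0, and there is no ∂_4, so H_3 = 0.

H_0 = Z,  H_1 = Z,  H_2 = 0,  H_3 = 0.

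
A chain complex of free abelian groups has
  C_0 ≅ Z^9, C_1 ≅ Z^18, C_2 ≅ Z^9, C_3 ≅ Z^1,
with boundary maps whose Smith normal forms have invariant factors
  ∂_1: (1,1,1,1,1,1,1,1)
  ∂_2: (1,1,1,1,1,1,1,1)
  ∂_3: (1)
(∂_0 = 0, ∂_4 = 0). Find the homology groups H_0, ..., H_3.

H_0: b_0 = 9 − 0 − 8 = 1; torsion from ∂_1 factors > 1: none. So H_0 = Z.
H_1: b_1 = 18 − 8 − 8 = 2; torsion from ∂_2 factors > 1: none. So H_1 = Z^2.
H_2: b_2 = 9 − 8 − 1 = 0; torsion from ∂_3 factors > 1: none. So H_2 = 0.
H_3: b_3 = 1 − 1 − 0 = 0; torsion from ∂_4 factors > 1: none. So H_3 = 0.

H_0 = Z,  H_1 = Z^2,  H_2 = 0,  H_3 = 0.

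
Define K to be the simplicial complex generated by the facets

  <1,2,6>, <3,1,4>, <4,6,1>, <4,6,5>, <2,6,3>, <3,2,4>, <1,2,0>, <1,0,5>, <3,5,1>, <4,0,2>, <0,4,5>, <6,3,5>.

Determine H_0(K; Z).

H_0 ≅ Z.

Order the vertices as 0 < 1 < 2 < 3 < 4 < 5 < 6. Listing each simplex with vertices in this order, K has dimension 2 with simplices:

  0-simplices (7): [0], [1], [2], [3], [4], [5], [6]
  1-simplices (18): [0,1], [0,2], [0,4], [0,5], [1,2], [1,3], [1,4], [1,5], [1,6], [2,3], [2,4], [2,6], [3,4], [3,5], [3,6], [4,5], [4,6], [5,6]
  2-simplices (12): [0,1,2], [0,1,5], [0,2,4], [0,4,5], [1,2,6], [1,3,4], [1,3,5], [1,4,6], [2,3,4], [2,3,6], [3,5,6], [4,5,6]

giving chain groups C_0 ≅ Z^7, C_1 ≅ Z^18, C_2 ≅ Z^12.

Boundary ∂_1: C_1 → C_0 sends each edge [p,q] (with p < q) to q − p. For instance
  ∂[5,6] = [6] − [5].
As a 7×18 matrix over Z this has rank 6, with invariant factors (1,1,1,1,1,1).

Boundary ∂_2: C_2 → C_1 acts by ∂[p,q,r] = [q,r] − [p,r] + [p,q]. For instance
  ∂[3,5,6] = [5,6] − [3,6] + [3,5],
  ∂[0,1,2] = [1,2] − [0,2] + [0,1].
This gives a 18×12 integer matrix of rank 12; reducing to Smith normal form yields diagonal entries (1,1,1,1,1,1,1,1,1,1,1,2).

Computing H_k = (kernel of ∂_k) / (image of ∂_{k+1}):

  H_0: rank C_0 − rank ∂_1 = 7 − 6 = 1, and the invariant factors of ∂_1 are all 1, so H_0 = Z.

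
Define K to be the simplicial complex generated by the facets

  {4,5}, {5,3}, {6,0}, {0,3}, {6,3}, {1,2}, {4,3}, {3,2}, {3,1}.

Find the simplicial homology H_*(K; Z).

We work with the vertex ordering 0 < 1 < 2 < 3 < 4 < 5 < 6. The simplices of K, each written with vertices in increasing order, are:

  0-simplices (7): [0], [1], [2], [3], [4], [5], [6]
  1-simplices (9): [0,3], [0,6], [1,2], [1,3], [2,3], [3,4], [3,5], [3,6], [4,5]

so the chain groups are C_0 ≅ Z^7, C_1 ≅ Z^9.

The boundary map ∂_1: C_1 → C_0 is given by ∂[p,q] = [q] − [p]. For instance
  ∂[4,5] = [5] − [4].
As a 7×9 matrix over Z this has rank 6, with invariant factors (1,1,1,1,1,1).

Computing H_k = (kernel of ∂_k) / (image of ∂_{k+1}):

  H_0: rank C_0 − rank ∂_1 = 7 − 6 = 1, and the invariant factors of ∂_1 are all 1, so H_0 ≅ Z.
  H_1: rank ker ∂_1 − rank ∂_2 = (9 − 6) − 0 = 3, and there is no ∂_2, so H_1 ≅ Z^3.

H_0 = Z,  H_1 = Z^3.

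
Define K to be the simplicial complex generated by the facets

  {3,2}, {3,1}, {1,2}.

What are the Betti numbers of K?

We work with the vertex ordering 1 < 2 < 3. The simplices of K, each written with vertices in increasing order, are:

  0-simplices (3): [1], [2], [3]
  1-simplices (3): [1,2], [1,3], [2,3]

giving chain groups C_0 ≅ Z^3, C_1 ≅ Z^3.

The boundary map ∂_1: C_1 → C_0 is given by ∂[p,q] = [q] − [p]. For instance
  ∂[2,3] = [3] − [2].
This gives a 3×3 integer matrix of rank 2; reducing to Smith normal form yields diagonal entries (1,1).

From H_k ≅ ker(∂_k) / im(∂_{k+1}) we obtain:

  H_0: rank C_0 − rank ∂_1 = 3 − 2 = 1, and the invariant factors of ∂_1 are all 1, so H_0 = Z.
  H_1: rank ker ∂_1 − rank ∂_2 = (3 − 2) − 0 = 1, and there is no ∂_2, so H_1 = Z.

Hence the Betti numbers are b_0 = 1, b_1 = 1.

b_0 = 1, b_1 = 1.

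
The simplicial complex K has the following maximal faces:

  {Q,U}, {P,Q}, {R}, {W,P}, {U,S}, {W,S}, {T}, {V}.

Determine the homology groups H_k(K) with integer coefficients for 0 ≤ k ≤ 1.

H_0 ≅ Z^4,  H_1 ≅ Z.

Order the vertices as P < Q < R < S < T < U < V < W. Listing each simplex with vertices in this order, K has dimension 1 with simplices:

  0-simplices (8): P, Q, R, S, T, U, V, W
  1-simplices (5): PQ, PW, QU, SU, SW

Hence C_0 ≅ Z^8, C_1 ≅ Z^5.

Boundary ∂_1: C_1 → C_0 is given by ∂[p,q] = [q] − [p]. For instance
  ∂QU = U − Q.
As a 8×5 matrix over Z this has rank 4, with invariant factors (1,1,1,1).

Computing H_k = (kernel of ∂_k) / (image of ∂_{k+1}):

  H_0: rank C_0 − rank ∂_1 = 8 − 4 = 4, and the invariant factors of ∂_1 are all 1, so H_0 ≅ Z^4.
  H_1: rank ker ∂_1 − rank ∂_2 = (5 − 4) − 0 = 1, and there is no ∂_2, so H_1 ≅ Z.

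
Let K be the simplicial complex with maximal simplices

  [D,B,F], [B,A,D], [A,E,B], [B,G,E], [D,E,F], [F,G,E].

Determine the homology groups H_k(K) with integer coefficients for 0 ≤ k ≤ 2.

Order the vertices as A < B < D < E < F < G. Listing each simplex with vertices in this order, K has dimension 2 with simplices:

  0-simplices (6): A, B, D, E, F, G
  1-simplices (12): AB, AD, AE, BD, BE, BF, BG, DE, DF, EF, EG, FG
  2-simplices (6): ABD, ABE, BDF, BEG, DEF, EFG

so the chain groups are C_0 ≅ Z^6, C_1 ≅ Z^12, C_2 ≅ Z^6.

∂_1: C_1 → C_0 sends each edge [p,q] (with p < q) to q − p. For instance
  ∂BG = G − B.
As a 6×12 matrix over Z this has rank 5, with invariant factors (1,1,1,1,1).

∂_2: C_2 → C_1 sends each 2-simplex [p,q,r] to [q,r] − [p,r] + [p,q]. For instance
  ∂ABE = BE − AE + AB,
  ∂BEG = EG − BG + BE.
As a 12×6 matrix over Z this has rank 6, with invariant factors (1,1,1,1,1,1).

Reading off H_k = ker ∂_k / im ∂_{k+1}:

  H_0: rank C_0 − rank ∂_1 = 6 − 5 = 1, and the invariant factors of ∂_1 are all 1, so H_0 = Z.
  H_1: rank ker ∂_1 − rank ∂_2 = (12 − 5) − 6 = 1, and the invariant factors of ∂_2 are all 1, so H_1 = Z.
  H_2: rank ker ∂_2 − rank ∂_3 = (6 − 6) − 0 = 0, and there is no ∂_3, so H_2 = 0.

H_0 = Z,  H_1 = Z,  H_2 = 0.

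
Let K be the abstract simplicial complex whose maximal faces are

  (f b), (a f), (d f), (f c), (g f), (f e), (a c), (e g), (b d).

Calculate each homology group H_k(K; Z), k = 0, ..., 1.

Fix the vertex order a < b < c < d < e < f < g and write every simplex with vertices in increasing order. Then dim K = 1 and the simplices of K are:

  0-simplices (7): a, b, c, d, e, f, g
  1-simplices (9): ac, af, bd, bf, cf, df, ef, eg, fg

giving chain groups C_0 ≅ Z^7, C_1 ≅ Z^9.

∂_1: C_1 → C_0 is given by ∂[p,q] = [q] − [p].
This gives a 7×9 integer matrix of rank 6; reducing to Smith normal form yields diagonal entries (1,1,1,1,1,1).

From H_k ≅ ker(∂_k) / im(∂_{k+1}) we obtain:

  H_0: rank C_0 − rank ∂_1 = 7 − 6 = 1, and the invariant factors of ∂_1 are all 1, so H_0 ≅ Z.
  H_1: rank ker ∂_1 − rank ∂_2 = (9 − 6) − 0 = 3, and there is no ∂_2, so H_1 ≅ Z^3.

H_0 = Z,  H_1 = Z^3.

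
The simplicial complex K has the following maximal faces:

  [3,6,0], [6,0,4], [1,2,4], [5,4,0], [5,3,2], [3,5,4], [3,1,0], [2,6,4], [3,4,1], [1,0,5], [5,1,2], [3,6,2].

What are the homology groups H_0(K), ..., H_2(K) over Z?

K has 7 vertices, 18 edges, 12 triangles.
rank ∂_0 = 0, rank ∂_1 = 6 ⇒ b_0 = 7 − 0 − 6 = 1; all invariant factors of ∂_1 are 1 so no torsion. So H_0 ≅ Z.
rank ∂_1 = 6, rank ∂_2 = 12 ⇒ b_1 = 18 − 6 − 12 = 0; ∂_2 has invariant factor(s) [2] giving torsion. So H_1 ≅ Z/2.
rank ∂_2 = 12, rank ∂_3 = 0 ⇒ b_2 = 12 − 12 − 0 = 0. So H_2 ≅ 0.

H_0 = Z,  H_1 = Z/2,  H_2 = 0.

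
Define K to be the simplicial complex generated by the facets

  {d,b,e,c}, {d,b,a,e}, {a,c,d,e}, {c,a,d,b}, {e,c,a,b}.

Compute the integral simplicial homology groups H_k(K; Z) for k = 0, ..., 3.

H_0 = Z,  H_1 = 0,  H_2 = 0,  H_3 = Z.

Order the vertices as a < b < c < d < e. Listing each simplex with vertices in this order, K has dimension 3 with simplices:

  0-simplices (5): a, b, c, d, e
  1-simplices (10): ab, ac, ad, ae, bc, bd, be, cd, ce, de
  2-simplices (10): abc, abd, abe, acd, ace, ade, bcd, bce, bde, cde
  3-simplices (5): abcd, abce, abde, acde, bcde

giving chain groups C_0 ≅ Z^5, C_1 ≅ Z^10, C_2 ≅ Z^10, C_3 ≅ Z^5.

Boundary ∂_1: C_1 → C_0 is given by ∂[p,q] = [q] − [p].
As a 5×10 matrix over Z this has rank 4, with invariant factors (1,1,1,1).

The boundary map ∂_2: C_2 → C_1 maps a triangle to the signed sum of its edges. For instance
  ∂ade = de − ae + ad,
  ∂abd = bd − ad + ab.
This gives a 10×10 integer matrix of rank 6; reducing to Smith normal form yields diagonal entries (1,1,1,1,1,1).

Boundary ∂_3: C_3 → C_2 sends each 3-simplex σ to the alternating sum Σ_i (−1)^i (σ with its i-th vertex removed). For instance
  ∂acde = cde − ade + ace − acd,
  ∂abce = bce − ace + abe − abc.
The resulting 10×5 matrix has rank 4, and its Smith normal form has invariant factors (1,1,1,1).

From H_k ≅ ker(∂_k) / im(∂_{k+1}) we obtain:

  H_0: rank C_0 − rank ∂_1 = 5 − 4 = 1, and the invariant factors of ∂_1 are all 1, so H_0 = Z.
  H_1: rank ker ∂_1 − rank ∂_2 = (10 − 4) − 6 = 0, and the invariant factors of ∂_2 are all 1, so H_1 = 0.
  H_2: rank ker ∂_2 − rank ∂_3 = (10 − 6) − 4 = 0, and the invariant factors of ∂_3 are all 1, so H_2 = 0.
  H_3: rank ker ∂_3 − rank ∂_4 = (5 − 4) − 0 = 1, and there is no ∂_4, so H_3 = Z.

As a check, the Euler characteristic is 5 − 10 + 10 − 5 = 0, which agrees with 1 − 0 + 0 − 1 = 0.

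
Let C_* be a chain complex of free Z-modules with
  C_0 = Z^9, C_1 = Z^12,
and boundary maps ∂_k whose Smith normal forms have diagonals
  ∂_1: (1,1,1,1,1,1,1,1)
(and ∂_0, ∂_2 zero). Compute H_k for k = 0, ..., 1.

H_0 ≅ Z,  H_1 ≅ Z^4.

H_0: b_0 = 9 − 0 − 8 = 1; torsion from ∂_1 factors > 1: none. So H_0 ≅ Z.
H_1: b_1 = 12 − 8 − 0 = 4; torsion from ∂_2 factors > 1: none. So H_1 ≅ Z^4.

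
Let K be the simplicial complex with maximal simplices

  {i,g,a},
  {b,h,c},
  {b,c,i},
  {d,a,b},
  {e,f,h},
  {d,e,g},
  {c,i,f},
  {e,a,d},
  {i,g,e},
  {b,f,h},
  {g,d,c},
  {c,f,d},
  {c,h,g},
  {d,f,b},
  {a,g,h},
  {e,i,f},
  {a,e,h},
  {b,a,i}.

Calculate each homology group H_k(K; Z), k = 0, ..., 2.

Order the vertices as a < b < c < d < e < f < g < h < i. Listing each simplex with vertices in this order, K has dimension 2 with simplices:

  0-simplices (9): a, b, c, d, e, f, g, h, i
  1-simplices (27): ab, ad, ae, ag, ah, ai, bc, bd, bf, bh, bi, cd, cf, cg, ch, ci, de, df, dg, ef, eg, eh, ei, fh, fi, gh, gi
  2-simplices (18): abd, abi, ade, aeh, agh, agi, bch, bci, bdf, bfh, cdf, cdg, cfi, cgh, deg, efh, efi, egi

Hence C_0 ≅ Z^9, C_1 ≅ Z^27, C_2 ≅ Z^18.

Boundary ∂_1: C_1 → C_0 maps an edge to its endpoints' difference, ∂[p,q] = q − p. For instance
  ∂bd = d − b.
The resulting 9×27 matrix has rank 8, and its Smith normal form has invariant factors (1,1,1,1,1,1,1,1).

∂_2: C_2 → C_1 sends each 2-simplex [p,q,r] to [q,r] − [p,r] + [p,q]. For instance
  ∂abi = bi − ai + ab,
  ∂cdg = dg − cg + cd.
As a 27×18 matrix over Z this has rank 18, with invariant factors (1,1,1,1,1,1,1,1,1,1,1,1,1,1,1,1,1,2).

Now H_k = ker ∂_k / im ∂_{k+1}, so:

  H_0: rank C_0 − rank ∂_1 = 9 − 8 = 1, and the invariant factors of ∂_1 are all 1, so H_0 = Z.
  H_1: rank ker ∂_1 − rank ∂_2 = (27 − 8) − 18 = 1, and ∂_2 has invariant factor 2 > 1, so H_1 = Z ⊕ Z_2.
  H_2: rank ker ∂_2 − rank ∂_3 = (18 − 18) − 0 = 0, and there is no ∂_3, so H_2 = 0.

H_0 = Z,  H_1 = Z ⊕ Z_2,  H_2 = 0.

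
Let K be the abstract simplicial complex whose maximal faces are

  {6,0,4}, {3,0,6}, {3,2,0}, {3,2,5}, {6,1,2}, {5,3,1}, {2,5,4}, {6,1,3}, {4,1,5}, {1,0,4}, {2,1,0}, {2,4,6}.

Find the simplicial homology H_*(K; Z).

We work with the vertex ordering 0 < 1 < 2 < 3 < 4 < 5 < 6. The simplices of K, each written with vertices in increasing order, are:

  0-simplices (7): [0], [1], [2], [3], [4], [5], [6]
  1-simplices (18): [0,1], [0,2], [0,3], [0,4], [0,6], [1,2], [1,3], [1,4], [1,5], [1,6], [2,3], [2,4], [2,5], [2,6], [3,5], [3,6], [4,5], [4,6]
  2-simplices (12): [0,1,2], [0,1,4], [0,2,3], [0,3,6], [0,4,6], [1,2,6], [1,3,5], [1,3,6], [1,4,5], [2,3,5], [2,4,5], [2,4,6]

Hence C_0 ≅ Z^7, C_1 ≅ Z^18, C_2 ≅ Z^12.

∂_1: C_1 → C_0 sends each edge [p,q] (with p < q) to q − p.
As a 7×18 matrix over Z this has rank 6, with invariant factors (1,1,1,1,1,1).

Boundary ∂_2: C_2 → C_1 sends each 2-simplex [p,q,r] to [q,r] − [p,r] + [p,q]. For instance
  ∂[2,4,6] = [4,6] − [2,6] + [2,4],
  ∂[0,1,2] = [1,2] − [0,2] + [0,1].
This gives a 18×12 integer matrix of rank 12; reducing to Smith normal form yields diagonal entries (1,1,1,1,1,1,1,1,1,1,1,2).

Now H_k = ker ∂_k / im ∂_{k+1}, so:

  H_0: rank C_0 − rank ∂_1 = 7 − 6 = 1, and the invariant factors of ∂_1 are all 1, so H_0 = Z.
  H_1: rank ker ∂_1 − rank ∂_2 = (18 − 6) − 12 = 0, and ∂_2 has invariant factor 2 > 1, so H_1 = Z_2.
  H_2: rank ker ∂_2 − rank ∂_3 = (12 − 12) − 0 = 0, and there is no ∂_3, so H_2 = 0.

As a check, the Euler characteristic is 7 − 18 + 12 = 1, which agrees with 1 − 0 + 0 = 1.

H_0 = Z,  H_1 = Z_2,  H_2 = 0.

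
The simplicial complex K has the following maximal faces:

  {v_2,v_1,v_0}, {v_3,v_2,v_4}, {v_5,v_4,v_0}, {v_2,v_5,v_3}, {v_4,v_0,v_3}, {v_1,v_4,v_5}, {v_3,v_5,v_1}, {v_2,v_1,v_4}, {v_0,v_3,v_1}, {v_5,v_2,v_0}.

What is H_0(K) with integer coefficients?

Order the vertices as v_0 < v_1 < v_2 < v_3 < v_4 < v_5. Listing each simplex with vertices in this order, K has dimension 2 with simplices:

  0-simplices (6): [v_0], [v_1], [v_2], [v_3], [v_4], [v_5]
  1-simplices (15): (15 of them)
  2-simplices (10): [v_0,v_1,v_2], [v_0,v_1,v_3], [v_0,v_2,v_5], [v_0,v_3,v_4], [v_0,v_4,v_5], [v_1,v_2,v_4], [v_1,v_3,v_5], [v_1,v_4,v_5], [v_2,v_3,v_4], [v_2,v_3,v_5]

Hence C_0 ≅ Z^6, C_1 ≅ Z^15, C_2 ≅ Z^10.

∂_1: C_1 → C_0 maps an edge to its endpoints' difference, ∂[p,q] = q − p. For instance
  ∂[v_0,v_3] = [v_3] − [v_0].
As a 6×15 matrix over Z this has rank 5, with invariant factors (1,1,1,1,1).

∂_2: C_2 → C_1 sends each 2-simplex [p,q,r] to [q,r] − [p,r] + [p,q]. For instance
  ∂[v_1,v_3,v_5] = [v_3,v_5] − [v_1,v_5] + [v_1,v_3],
  ∂[v_0,v_2,v_5] = [v_2,v_5] − [v_0,v_5] + [v_0,v_2].
This gives a 15×10 integer matrix of rank 10; reducing to Smith normal form yields diagonal entries (1,1,1,1,1,1,1,1,1,2).

Reading off H_k = ker ∂_k / im ∂_{k+1}:

  H_0: rank C_0 − rank ∂_1 = 6 − 5 = 1, and the invariant factors of ∂_1 are all 1, so H_0 = Z.

(K is a triangulation of the real projective plane RP^2.)

H_0 ≅ Z.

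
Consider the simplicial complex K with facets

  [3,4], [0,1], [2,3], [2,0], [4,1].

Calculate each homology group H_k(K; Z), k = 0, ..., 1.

We work with the vertex ordering 0 < 1 < 2 < 3 < 4. The simplices of K, each written with vertices in increasing order, are:

  0-simplices (5): [0], [1], [2], [3], [4]
  1-simplices (5): [0,1], [0,2], [1,4], [2,3], [3,4]

so the chain groups are C_0 ≅ Z^5, C_1 ≅ Z^5.

∂_1: C_1 → C_0 maps an edge to its endpoints' difference, ∂[p,q] = q − p.
This gives a 5×5 integer matrix of rank 4; reducing to Smith normal form yields diagonal entries (1,1,1,1).

Now H_k = ker ∂_k / im ∂_{k+1}, so:

  H_0: rank C_0 − rank ∂_1 = 5 − 4 = 1, and the invariant factors of ∂_1 are all 1, so H_0 ≅ Z.
  H_1: rank ker ∂_1 − rank ∂_2 = (5 − 4) − 0 = 1, and there is no ∂_2, so H_1 ≅ Z.

H_0 = Z,  H_1 = Z.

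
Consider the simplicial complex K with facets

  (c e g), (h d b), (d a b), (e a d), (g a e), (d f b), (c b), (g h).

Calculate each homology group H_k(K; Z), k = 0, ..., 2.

We work with the vertex ordering a < b < c < d < e < f < g < h. The simplices of K, each written with vertices in increasing order, are:

  0-simplices (8): a, b, c, d, e, f, g, h
  1-simplices (15): ab, ad, ae, ag, bc, bd, bf, bh, ce, cg, de, df, dh, eg, gh
  2-simplices (6): abd, ade, aeg, bdf, bdh, ceg

so the chain groups are C_0 ≅ Z^8, C_1 ≅ Z^15, C_2 ≅ Z^6.

Boundary ∂_1: C_1 → C_0 is given by ∂[p,q] = [q] − [p].
As a 8×15 matrix over Z this has rank 7, with invariant factors (1,1,1,1,1,1,1).

The boundary map ∂_2: C_2 → C_1 acts by ∂[p,q,r] = [q,r] − [p,r] + [p,q]. For instance
  ∂abd = bd − ad + ab,
  ∂bdf = df − bf + bd.
The resulting 15×6 matrix has rank 6, and its Smith normal form has invariant factors (1,1,1,1,1,1).

Computing H_k = (kernel of ∂_k) / (image of ∂_{k+1}):

  H_0: rank C_0 − rank ∂_1 = 8 − 7 = 1, and the invariant factors of ∂_1 are all 1, so H_0 ≅ Z.
  H_1: rank ker ∂_1 − rank ∂_2 = (15 − 7) − 6 = 2, and the invariant factors of ∂_2 are all 1, so H_1 ≅ Z^2.
  H_2: rank ker ∂_2 − rank ∂_3 = (6 − 6) − 0 = 0, and there is no ∂_3, so H_2 ≅ 0.

H_0 ≅ Z,  H_1 ≅ Z^2,  H_2 = 0.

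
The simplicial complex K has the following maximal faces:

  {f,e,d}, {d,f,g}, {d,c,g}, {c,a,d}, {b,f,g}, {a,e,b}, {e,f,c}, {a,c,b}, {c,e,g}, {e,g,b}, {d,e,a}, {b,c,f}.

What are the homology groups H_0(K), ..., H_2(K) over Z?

K has 7 vertices, 18 edges, 12 triangles.
rank ∂_0 = 0, rank ∂_1 = 6 ⇒ b_0 = 7 − 0 − 6 = 1; all invariant factors of ∂_1 are 1 so no torsion. So H_0 ≅ Z.
rank ∂_1 = 6, rank ∂_2 = 12 ⇒ b_1 = 18 − 6 − 12 = 0; ∂_2 has invariant factor(s) [2] giving torsion. So H_1 ≅ Z/2Z.
rank ∂_2 = 12, rank ∂_3 = 0 ⇒ b_2 = 12 − 12 − 0 = 0. So H_2 ≅ 0.

H_0 ≅ Z,  H_1 ≅ Z/2Z,  H_2 = 0.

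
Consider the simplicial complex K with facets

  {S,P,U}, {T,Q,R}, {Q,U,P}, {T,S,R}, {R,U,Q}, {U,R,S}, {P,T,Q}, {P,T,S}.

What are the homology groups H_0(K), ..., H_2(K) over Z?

H_0 = Z,  H_1 = 0,  H_2 = Z.

Order the vertices as P < Q < R < S < T < U. Listing each simplex with vertices in this order, K has dimension 2 with simplices:

  0-simplices (6): P, Q, R, S, T, U
  1-simplices (12): PQ, PS, PT, PU, QR, QT, QU, RS, RT, RU, ST, SU
  2-simplices (8): PQT, PQU, PST, PSU, QRT, QRU, RST, RSU

giving chain groups C_0 ≅ Z^6, C_1 ≅ Z^12, C_2 ≅ Z^8.

The boundary map ∂_1: C_1 → C_0 sends each edge [p,q] (with p < q) to q − p.
The 6×12 boundary matrix has rank 5 and Smith normal form diag(1,1,1,1,1).

The boundary map ∂_2: C_2 → C_1 acts by ∂[p,q,r] = [q,r] − [p,r] + [p,q]. For instance
  ∂PQU = QU − PU + PQ,
  ∂RST = ST − RT + RS.
The 12×8 boundary matrix has rank 7 and Smith normal form diag(1,1,1,1,1,1,1).

From H_k ≅ ker(∂_k) / im(∂_{k+1}) we obtain:

  H_0: rank C_0 − rank ∂_1 = 6 − 5 = 1, and the invariant factors of ∂_1 are all 1, so H_0 ≅ Z.
  H_1: rank ker ∂_1 − rank ∂_2 = (12 − 5) − 7 = 0, and the invariant factors of ∂_2 are all 1, so H_1 ≅ 0.
  H_2: rank ker ∂_2 − rank ∂_3 = (8 − 7) − 0 = 1, and there is no ∂_3, so H_2 ≅ Z.

(K is a triangulation of the 2-sphere S^2.)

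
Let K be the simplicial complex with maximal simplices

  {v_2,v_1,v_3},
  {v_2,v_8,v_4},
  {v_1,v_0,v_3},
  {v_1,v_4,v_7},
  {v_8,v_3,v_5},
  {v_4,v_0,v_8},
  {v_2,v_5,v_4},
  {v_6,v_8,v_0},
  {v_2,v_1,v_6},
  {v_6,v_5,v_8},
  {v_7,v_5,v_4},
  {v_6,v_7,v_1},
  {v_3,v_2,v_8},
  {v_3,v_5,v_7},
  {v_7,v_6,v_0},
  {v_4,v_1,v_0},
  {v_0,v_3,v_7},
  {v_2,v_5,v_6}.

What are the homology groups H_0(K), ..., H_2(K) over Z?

Order the vertices as v_0 < v_1 < v_2 < v_3 < v_4 < v_5 < v_6 < v_7 < v_8. Listing each simplex with vertices in this order, K has dimension 2 with simplices:

  0-simplices (9): [v_0], [v_1], [v_2], [v_3], [v_4], [v_5], [v_6], [v_7], [v_8]
  1-simplices (27): (27 of them)
  2-simplices (18): (18 of them)

so the chain groups are C_0 ≅ Z^9, C_1 ≅ Z^27, C_2 ≅ Z^18.

The boundary map ∂_1: C_1 → C_0 maps an edge to its endpoints' difference, ∂[p,q] = q − p.
The 9×27 boundary matrix has rank 8 and Smith normal form diag(1,1,1,1,1,1,1,1).

∂_2: C_2 → C_1 acts by ∂[p,q,r] = [q,r] − [p,r] + [p,q]. For instance
  ∂[v_5,v_6,v_8] = [v_6,v_8] − [v_5,v_8] + [v_5,v_6],
  ∂[v_3,v_5,v_7] = [v_5,v_7] − [v_3,v_7] + [v_3,v_5].
The resulting 27×18 matrix has rank 18, and its Smith normal form has invariant factors (1,1,1,1,1,1,1,1,1,1,1,1,1,1,1,1,1,2).

Computing H_k = (kernel of ∂_k) / (image of ∂_{k+1}):

  H_0: rank C_0 − rank ∂_1 = 9 − 8 = 1, and the invariant factors of ∂_1 are all 1, so H_0 = Z.
  H_1: rank ker ∂_1 − rank ∂_2 = (27 − 8) − 18 = 1, and ∂_2 has invariant factor 2 > 1, so H_1 = Z ⊕ Z/2.
  H_2: rank ker ∂_2 − rank ∂_3 = (18 − 18) − 0 = 0, and there is no ∂_3, so H_2 = 0.

As a check, the Euler characteristic is 9 − 27 + 18 = 0, which agrees with 1 − 1 + 0 = 0.
(K is a triangulation of the Klein bottle.)

H_0 ≅ Z,  H_1 ≅ Z ⊕ Z/2,  H_2 = 0.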